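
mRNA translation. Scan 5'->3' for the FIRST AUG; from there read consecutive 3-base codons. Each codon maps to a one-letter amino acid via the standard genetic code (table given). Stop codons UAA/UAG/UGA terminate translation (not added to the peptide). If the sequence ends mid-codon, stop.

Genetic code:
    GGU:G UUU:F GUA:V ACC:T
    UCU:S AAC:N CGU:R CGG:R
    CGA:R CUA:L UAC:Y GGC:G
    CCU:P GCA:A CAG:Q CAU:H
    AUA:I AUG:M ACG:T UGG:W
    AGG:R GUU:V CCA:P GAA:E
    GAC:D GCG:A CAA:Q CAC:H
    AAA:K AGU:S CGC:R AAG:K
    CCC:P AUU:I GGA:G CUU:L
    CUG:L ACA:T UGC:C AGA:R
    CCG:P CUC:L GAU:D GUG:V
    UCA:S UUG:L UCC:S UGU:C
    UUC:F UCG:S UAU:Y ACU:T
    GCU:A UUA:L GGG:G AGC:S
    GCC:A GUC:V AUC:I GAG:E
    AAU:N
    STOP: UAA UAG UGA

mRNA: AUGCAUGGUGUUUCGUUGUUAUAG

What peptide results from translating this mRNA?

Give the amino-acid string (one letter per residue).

start AUG at pos 0
pos 0: AUG -> M; peptide=M
pos 3: CAU -> H; peptide=MH
pos 6: GGU -> G; peptide=MHG
pos 9: GUU -> V; peptide=MHGV
pos 12: UCG -> S; peptide=MHGVS
pos 15: UUG -> L; peptide=MHGVSL
pos 18: UUA -> L; peptide=MHGVSLL
pos 21: UAG -> STOP

Answer: MHGVSLL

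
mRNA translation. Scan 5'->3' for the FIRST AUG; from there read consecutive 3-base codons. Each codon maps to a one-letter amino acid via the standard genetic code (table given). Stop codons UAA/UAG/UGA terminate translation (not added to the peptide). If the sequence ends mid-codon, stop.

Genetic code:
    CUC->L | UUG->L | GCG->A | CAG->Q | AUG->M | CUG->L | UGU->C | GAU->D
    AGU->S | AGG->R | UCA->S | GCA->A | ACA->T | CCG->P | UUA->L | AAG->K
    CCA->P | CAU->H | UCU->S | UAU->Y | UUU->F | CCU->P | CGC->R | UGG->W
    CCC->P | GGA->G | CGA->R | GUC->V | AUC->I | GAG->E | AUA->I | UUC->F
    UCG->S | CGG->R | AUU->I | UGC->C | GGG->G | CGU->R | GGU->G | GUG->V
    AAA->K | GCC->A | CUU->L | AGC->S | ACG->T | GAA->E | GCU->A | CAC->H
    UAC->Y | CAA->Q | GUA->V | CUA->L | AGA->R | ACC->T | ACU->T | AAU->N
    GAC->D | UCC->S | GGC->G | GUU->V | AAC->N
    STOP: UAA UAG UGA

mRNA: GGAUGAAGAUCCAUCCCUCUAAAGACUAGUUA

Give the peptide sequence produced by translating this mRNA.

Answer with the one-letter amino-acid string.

Answer: MKIHPSKD

Derivation:
start AUG at pos 2
pos 2: AUG -> M; peptide=M
pos 5: AAG -> K; peptide=MK
pos 8: AUC -> I; peptide=MKI
pos 11: CAU -> H; peptide=MKIH
pos 14: CCC -> P; peptide=MKIHP
pos 17: UCU -> S; peptide=MKIHPS
pos 20: AAA -> K; peptide=MKIHPSK
pos 23: GAC -> D; peptide=MKIHPSKD
pos 26: UAG -> STOP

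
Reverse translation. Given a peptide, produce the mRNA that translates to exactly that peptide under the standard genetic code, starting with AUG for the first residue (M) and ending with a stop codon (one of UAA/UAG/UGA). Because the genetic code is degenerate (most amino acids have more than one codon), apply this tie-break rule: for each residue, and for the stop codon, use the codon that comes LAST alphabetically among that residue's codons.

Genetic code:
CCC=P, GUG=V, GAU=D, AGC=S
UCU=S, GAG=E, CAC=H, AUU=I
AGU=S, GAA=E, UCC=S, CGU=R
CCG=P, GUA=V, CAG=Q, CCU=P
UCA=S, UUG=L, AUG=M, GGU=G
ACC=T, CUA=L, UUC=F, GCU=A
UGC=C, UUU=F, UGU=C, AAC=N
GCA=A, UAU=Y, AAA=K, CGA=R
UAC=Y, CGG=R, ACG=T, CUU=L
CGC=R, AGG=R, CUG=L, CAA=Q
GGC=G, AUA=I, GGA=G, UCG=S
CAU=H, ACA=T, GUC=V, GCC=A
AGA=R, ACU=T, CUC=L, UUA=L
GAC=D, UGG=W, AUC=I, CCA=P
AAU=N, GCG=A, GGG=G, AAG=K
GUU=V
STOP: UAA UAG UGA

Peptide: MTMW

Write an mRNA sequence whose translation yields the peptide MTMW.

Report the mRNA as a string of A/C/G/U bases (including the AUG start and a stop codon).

Answer: mRNA: AUGACUAUGUGGUGA

Derivation:
residue 1: M -> AUG (start codon)
residue 2: T codons sorted = ACA,ACC,ACG,ACU -> pick last = ACU
residue 3: M -> AUG (only codon)
residue 4: W -> UGG (only codon)
terminator: stop codons sorted = UAA,UAG,UGA -> pick last = UGA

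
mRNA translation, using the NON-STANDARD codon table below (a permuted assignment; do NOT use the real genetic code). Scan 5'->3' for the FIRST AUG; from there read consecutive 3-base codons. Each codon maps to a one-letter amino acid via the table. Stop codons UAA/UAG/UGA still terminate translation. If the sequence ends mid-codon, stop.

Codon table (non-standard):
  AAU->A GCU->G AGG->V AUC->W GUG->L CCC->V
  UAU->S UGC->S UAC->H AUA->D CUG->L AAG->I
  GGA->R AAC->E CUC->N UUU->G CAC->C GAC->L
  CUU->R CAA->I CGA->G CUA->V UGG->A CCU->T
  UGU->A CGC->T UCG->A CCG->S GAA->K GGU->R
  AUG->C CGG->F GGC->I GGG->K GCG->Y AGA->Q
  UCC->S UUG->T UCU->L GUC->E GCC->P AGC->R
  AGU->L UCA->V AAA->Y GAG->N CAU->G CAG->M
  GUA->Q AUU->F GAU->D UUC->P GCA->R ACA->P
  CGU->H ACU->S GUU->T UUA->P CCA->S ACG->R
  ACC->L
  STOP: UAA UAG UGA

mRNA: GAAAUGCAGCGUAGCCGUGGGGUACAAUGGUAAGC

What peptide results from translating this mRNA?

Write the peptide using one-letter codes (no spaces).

Answer: CMHRHKQIA

Derivation:
start AUG at pos 3
pos 3: AUG -> C; peptide=C
pos 6: CAG -> M; peptide=CM
pos 9: CGU -> H; peptide=CMH
pos 12: AGC -> R; peptide=CMHR
pos 15: CGU -> H; peptide=CMHRH
pos 18: GGG -> K; peptide=CMHRHK
pos 21: GUA -> Q; peptide=CMHRHKQ
pos 24: CAA -> I; peptide=CMHRHKQI
pos 27: UGG -> A; peptide=CMHRHKQIA
pos 30: UAA -> STOP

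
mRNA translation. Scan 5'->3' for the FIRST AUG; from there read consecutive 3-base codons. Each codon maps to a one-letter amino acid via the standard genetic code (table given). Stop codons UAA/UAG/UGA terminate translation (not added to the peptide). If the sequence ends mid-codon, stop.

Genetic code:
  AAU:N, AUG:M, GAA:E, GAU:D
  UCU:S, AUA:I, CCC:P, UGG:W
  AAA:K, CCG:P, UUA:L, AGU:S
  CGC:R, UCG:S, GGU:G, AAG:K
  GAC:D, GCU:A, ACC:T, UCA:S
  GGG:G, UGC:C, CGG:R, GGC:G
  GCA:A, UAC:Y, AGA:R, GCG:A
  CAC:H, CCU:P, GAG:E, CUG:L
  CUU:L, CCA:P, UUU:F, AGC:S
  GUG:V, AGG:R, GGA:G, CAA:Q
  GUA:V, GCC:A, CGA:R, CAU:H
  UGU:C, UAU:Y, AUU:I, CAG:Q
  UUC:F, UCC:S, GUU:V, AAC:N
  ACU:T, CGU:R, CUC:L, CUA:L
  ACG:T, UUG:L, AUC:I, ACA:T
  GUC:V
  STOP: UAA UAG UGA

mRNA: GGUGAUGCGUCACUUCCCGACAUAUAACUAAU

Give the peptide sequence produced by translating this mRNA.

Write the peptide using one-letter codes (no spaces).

Answer: MRHFPTYN

Derivation:
start AUG at pos 4
pos 4: AUG -> M; peptide=M
pos 7: CGU -> R; peptide=MR
pos 10: CAC -> H; peptide=MRH
pos 13: UUC -> F; peptide=MRHF
pos 16: CCG -> P; peptide=MRHFP
pos 19: ACA -> T; peptide=MRHFPT
pos 22: UAU -> Y; peptide=MRHFPTY
pos 25: AAC -> N; peptide=MRHFPTYN
pos 28: UAA -> STOP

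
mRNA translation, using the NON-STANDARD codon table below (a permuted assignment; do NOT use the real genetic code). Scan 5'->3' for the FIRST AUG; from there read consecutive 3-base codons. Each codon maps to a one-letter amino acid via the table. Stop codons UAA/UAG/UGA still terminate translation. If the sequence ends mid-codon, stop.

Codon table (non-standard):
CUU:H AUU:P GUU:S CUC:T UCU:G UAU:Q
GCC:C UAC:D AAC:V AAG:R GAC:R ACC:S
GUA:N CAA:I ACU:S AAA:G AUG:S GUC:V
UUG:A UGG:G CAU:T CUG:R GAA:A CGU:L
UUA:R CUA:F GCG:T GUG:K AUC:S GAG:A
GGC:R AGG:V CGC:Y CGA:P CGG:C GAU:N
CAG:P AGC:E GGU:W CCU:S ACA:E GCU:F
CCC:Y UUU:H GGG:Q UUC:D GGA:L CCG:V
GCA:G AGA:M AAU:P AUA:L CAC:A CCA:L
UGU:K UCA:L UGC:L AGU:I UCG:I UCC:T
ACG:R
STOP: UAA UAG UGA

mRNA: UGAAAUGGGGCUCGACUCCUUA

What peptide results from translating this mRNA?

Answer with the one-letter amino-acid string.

start AUG at pos 4
pos 4: AUG -> S; peptide=S
pos 7: GGG -> Q; peptide=SQ
pos 10: CUC -> T; peptide=SQT
pos 13: GAC -> R; peptide=SQTR
pos 16: UCC -> T; peptide=SQTRT
pos 19: UUA -> R; peptide=SQTRTR
pos 22: only 0 nt remain (<3), stop (end of mRNA)

Answer: SQTRTR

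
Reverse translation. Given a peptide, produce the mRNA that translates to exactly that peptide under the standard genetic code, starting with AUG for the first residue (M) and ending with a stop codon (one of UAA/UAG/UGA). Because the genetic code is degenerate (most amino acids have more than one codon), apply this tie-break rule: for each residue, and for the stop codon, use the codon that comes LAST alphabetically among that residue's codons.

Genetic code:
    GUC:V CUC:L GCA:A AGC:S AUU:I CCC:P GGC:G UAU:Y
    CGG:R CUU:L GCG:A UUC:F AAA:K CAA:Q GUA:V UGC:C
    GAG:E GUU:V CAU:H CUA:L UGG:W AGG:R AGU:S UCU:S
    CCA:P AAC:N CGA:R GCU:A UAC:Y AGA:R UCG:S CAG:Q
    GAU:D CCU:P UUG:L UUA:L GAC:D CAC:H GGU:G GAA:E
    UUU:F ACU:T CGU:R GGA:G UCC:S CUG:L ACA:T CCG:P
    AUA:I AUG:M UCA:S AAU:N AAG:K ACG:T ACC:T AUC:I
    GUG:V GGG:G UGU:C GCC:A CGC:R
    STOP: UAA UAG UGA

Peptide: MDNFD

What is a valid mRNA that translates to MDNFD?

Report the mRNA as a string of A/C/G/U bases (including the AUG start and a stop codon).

Answer: mRNA: AUGGAUAAUUUUGAUUGA

Derivation:
residue 1: M -> AUG (start codon)
residue 2: D codons sorted = GAC,GAU -> pick last = GAU
residue 3: N codons sorted = AAC,AAU -> pick last = AAU
residue 4: F codons sorted = UUC,UUU -> pick last = UUU
residue 5: D codons sorted = GAC,GAU -> pick last = GAU
terminator: stop codons sorted = UAA,UAG,UGA -> pick last = UGA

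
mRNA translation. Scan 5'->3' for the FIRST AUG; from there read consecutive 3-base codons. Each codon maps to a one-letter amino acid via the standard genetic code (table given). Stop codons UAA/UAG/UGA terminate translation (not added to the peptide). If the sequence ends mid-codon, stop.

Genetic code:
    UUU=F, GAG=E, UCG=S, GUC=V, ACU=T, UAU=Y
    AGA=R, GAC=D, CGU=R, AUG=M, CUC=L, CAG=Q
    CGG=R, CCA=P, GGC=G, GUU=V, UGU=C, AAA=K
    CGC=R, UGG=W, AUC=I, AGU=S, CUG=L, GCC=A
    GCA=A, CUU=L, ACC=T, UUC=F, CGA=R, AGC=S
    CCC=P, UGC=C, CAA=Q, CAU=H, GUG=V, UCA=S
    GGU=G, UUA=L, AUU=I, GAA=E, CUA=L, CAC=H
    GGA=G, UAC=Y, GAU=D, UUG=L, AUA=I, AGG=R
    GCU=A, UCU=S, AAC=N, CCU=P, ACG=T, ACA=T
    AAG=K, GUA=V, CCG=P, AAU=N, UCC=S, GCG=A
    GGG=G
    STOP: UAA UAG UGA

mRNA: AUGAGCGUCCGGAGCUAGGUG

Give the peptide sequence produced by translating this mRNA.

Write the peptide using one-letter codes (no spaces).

start AUG at pos 0
pos 0: AUG -> M; peptide=M
pos 3: AGC -> S; peptide=MS
pos 6: GUC -> V; peptide=MSV
pos 9: CGG -> R; peptide=MSVR
pos 12: AGC -> S; peptide=MSVRS
pos 15: UAG -> STOP

Answer: MSVRS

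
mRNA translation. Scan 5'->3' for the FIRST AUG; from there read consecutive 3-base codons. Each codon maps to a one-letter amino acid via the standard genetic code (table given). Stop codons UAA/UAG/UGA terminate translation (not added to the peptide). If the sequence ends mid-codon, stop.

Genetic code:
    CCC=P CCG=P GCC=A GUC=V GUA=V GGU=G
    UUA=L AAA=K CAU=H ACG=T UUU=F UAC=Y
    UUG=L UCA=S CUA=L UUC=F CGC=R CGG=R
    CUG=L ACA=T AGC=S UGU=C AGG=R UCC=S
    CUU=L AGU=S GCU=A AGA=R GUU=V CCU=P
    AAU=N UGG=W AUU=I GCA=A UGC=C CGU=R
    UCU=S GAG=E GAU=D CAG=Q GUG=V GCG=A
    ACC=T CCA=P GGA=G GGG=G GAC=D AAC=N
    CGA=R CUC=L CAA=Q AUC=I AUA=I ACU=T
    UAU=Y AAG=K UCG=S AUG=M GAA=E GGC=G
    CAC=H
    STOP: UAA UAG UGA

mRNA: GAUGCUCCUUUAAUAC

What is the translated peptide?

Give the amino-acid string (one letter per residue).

start AUG at pos 1
pos 1: AUG -> M; peptide=M
pos 4: CUC -> L; peptide=ML
pos 7: CUU -> L; peptide=MLL
pos 10: UAA -> STOP

Answer: MLL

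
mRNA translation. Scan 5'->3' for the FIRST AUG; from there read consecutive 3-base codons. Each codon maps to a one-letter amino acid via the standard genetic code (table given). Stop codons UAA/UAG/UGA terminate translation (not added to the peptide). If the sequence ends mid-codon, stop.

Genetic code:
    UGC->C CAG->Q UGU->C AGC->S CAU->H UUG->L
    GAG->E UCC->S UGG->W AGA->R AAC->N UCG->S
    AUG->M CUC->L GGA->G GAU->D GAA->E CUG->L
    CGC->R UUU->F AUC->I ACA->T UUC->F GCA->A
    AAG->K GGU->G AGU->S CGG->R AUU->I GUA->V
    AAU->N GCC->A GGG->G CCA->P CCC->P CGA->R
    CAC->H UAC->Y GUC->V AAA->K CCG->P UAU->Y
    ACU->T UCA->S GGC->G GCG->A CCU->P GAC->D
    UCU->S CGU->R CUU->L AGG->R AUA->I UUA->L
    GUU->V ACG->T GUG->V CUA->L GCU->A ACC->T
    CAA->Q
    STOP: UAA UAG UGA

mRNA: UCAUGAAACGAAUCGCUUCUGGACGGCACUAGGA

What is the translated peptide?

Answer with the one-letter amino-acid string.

Answer: MKRIASGRH

Derivation:
start AUG at pos 2
pos 2: AUG -> M; peptide=M
pos 5: AAA -> K; peptide=MK
pos 8: CGA -> R; peptide=MKR
pos 11: AUC -> I; peptide=MKRI
pos 14: GCU -> A; peptide=MKRIA
pos 17: UCU -> S; peptide=MKRIAS
pos 20: GGA -> G; peptide=MKRIASG
pos 23: CGG -> R; peptide=MKRIASGR
pos 26: CAC -> H; peptide=MKRIASGRH
pos 29: UAG -> STOP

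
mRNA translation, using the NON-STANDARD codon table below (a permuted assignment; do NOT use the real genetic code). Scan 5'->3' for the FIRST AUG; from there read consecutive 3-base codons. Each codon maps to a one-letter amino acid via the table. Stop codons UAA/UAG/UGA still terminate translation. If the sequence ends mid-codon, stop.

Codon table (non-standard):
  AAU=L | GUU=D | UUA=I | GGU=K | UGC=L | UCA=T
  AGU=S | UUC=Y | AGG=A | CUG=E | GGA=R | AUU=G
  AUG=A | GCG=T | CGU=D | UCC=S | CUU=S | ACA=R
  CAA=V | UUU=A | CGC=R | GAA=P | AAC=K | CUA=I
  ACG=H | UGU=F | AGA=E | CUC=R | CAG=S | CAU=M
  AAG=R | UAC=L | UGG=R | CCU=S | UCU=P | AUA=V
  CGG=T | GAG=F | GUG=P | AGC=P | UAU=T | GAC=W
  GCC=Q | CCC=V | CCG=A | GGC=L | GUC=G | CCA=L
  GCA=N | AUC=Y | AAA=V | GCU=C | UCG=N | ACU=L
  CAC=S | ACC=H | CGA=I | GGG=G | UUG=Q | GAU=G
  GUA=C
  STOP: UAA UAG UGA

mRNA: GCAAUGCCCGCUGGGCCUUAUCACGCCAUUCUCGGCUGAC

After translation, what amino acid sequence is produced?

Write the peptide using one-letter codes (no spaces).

start AUG at pos 3
pos 3: AUG -> A; peptide=A
pos 6: CCC -> V; peptide=AV
pos 9: GCU -> C; peptide=AVC
pos 12: GGG -> G; peptide=AVCG
pos 15: CCU -> S; peptide=AVCGS
pos 18: UAU -> T; peptide=AVCGST
pos 21: CAC -> S; peptide=AVCGSTS
pos 24: GCC -> Q; peptide=AVCGSTSQ
pos 27: AUU -> G; peptide=AVCGSTSQG
pos 30: CUC -> R; peptide=AVCGSTSQGR
pos 33: GGC -> L; peptide=AVCGSTSQGRL
pos 36: UGA -> STOP

Answer: AVCGSTSQGRL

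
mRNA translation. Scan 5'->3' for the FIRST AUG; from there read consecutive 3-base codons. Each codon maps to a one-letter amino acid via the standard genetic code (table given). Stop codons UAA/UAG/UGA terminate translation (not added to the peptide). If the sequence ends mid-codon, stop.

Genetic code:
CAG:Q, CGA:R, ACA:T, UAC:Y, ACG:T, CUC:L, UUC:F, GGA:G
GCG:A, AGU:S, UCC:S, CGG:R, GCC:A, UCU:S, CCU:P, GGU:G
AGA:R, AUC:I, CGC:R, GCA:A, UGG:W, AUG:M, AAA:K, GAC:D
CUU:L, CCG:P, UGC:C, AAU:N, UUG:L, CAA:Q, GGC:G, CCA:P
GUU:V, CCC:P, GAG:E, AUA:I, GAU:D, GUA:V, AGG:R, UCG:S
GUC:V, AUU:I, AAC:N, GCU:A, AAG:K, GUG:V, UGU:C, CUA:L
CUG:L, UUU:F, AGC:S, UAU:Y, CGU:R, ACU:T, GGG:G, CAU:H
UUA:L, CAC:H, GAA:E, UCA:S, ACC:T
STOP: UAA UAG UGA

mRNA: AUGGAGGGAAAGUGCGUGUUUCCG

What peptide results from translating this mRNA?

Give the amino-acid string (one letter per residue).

Answer: MEGKCVFP

Derivation:
start AUG at pos 0
pos 0: AUG -> M; peptide=M
pos 3: GAG -> E; peptide=ME
pos 6: GGA -> G; peptide=MEG
pos 9: AAG -> K; peptide=MEGK
pos 12: UGC -> C; peptide=MEGKC
pos 15: GUG -> V; peptide=MEGKCV
pos 18: UUU -> F; peptide=MEGKCVF
pos 21: CCG -> P; peptide=MEGKCVFP
pos 24: only 0 nt remain (<3), stop (end of mRNA)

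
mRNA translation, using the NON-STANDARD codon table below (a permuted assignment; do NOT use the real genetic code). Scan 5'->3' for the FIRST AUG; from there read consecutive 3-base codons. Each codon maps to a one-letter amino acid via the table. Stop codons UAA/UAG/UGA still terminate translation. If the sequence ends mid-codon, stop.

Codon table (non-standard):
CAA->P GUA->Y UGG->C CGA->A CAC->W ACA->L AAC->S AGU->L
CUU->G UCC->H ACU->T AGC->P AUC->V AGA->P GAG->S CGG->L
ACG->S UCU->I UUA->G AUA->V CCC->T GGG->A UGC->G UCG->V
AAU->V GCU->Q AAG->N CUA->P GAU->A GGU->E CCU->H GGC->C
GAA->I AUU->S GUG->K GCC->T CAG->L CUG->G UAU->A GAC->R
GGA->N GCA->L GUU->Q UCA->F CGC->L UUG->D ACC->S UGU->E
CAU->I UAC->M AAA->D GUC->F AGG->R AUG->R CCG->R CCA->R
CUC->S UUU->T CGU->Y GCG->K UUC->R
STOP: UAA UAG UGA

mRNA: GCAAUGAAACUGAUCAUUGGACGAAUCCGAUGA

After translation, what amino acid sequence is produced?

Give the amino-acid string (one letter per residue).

start AUG at pos 3
pos 3: AUG -> R; peptide=R
pos 6: AAA -> D; peptide=RD
pos 9: CUG -> G; peptide=RDG
pos 12: AUC -> V; peptide=RDGV
pos 15: AUU -> S; peptide=RDGVS
pos 18: GGA -> N; peptide=RDGVSN
pos 21: CGA -> A; peptide=RDGVSNA
pos 24: AUC -> V; peptide=RDGVSNAV
pos 27: CGA -> A; peptide=RDGVSNAVA
pos 30: UGA -> STOP

Answer: RDGVSNAVA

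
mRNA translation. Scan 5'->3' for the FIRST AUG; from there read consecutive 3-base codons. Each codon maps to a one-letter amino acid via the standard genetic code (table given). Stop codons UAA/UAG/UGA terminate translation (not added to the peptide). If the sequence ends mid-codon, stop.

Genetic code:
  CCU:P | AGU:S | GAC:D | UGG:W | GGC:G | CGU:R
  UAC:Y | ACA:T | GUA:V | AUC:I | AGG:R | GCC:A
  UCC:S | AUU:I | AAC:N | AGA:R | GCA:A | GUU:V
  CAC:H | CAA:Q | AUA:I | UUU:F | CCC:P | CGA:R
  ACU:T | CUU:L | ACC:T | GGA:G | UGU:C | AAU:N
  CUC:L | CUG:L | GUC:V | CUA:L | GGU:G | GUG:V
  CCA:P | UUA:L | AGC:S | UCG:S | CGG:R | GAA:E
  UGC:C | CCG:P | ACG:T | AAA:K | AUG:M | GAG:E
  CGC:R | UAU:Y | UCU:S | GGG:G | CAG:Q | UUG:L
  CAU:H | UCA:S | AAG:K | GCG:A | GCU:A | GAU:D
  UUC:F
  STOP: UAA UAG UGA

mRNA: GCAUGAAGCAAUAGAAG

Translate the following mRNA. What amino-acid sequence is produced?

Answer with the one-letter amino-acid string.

start AUG at pos 2
pos 2: AUG -> M; peptide=M
pos 5: AAG -> K; peptide=MK
pos 8: CAA -> Q; peptide=MKQ
pos 11: UAG -> STOP

Answer: MKQ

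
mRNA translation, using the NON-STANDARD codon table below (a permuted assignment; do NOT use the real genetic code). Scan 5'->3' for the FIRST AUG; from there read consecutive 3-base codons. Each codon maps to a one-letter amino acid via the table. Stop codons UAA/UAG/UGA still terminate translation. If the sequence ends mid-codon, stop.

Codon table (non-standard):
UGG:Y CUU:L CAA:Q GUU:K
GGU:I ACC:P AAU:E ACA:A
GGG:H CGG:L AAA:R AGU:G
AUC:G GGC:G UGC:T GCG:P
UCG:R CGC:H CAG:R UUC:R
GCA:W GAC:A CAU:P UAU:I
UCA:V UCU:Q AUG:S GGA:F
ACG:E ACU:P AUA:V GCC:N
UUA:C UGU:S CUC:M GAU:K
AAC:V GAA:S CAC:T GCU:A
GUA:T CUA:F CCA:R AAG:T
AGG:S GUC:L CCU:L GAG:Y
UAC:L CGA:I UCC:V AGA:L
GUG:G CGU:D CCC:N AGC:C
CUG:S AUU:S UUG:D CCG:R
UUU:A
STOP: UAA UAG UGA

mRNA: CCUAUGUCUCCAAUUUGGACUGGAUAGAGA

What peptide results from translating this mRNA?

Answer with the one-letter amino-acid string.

start AUG at pos 3
pos 3: AUG -> S; peptide=S
pos 6: UCU -> Q; peptide=SQ
pos 9: CCA -> R; peptide=SQR
pos 12: AUU -> S; peptide=SQRS
pos 15: UGG -> Y; peptide=SQRSY
pos 18: ACU -> P; peptide=SQRSYP
pos 21: GGA -> F; peptide=SQRSYPF
pos 24: UAG -> STOP

Answer: SQRSYPF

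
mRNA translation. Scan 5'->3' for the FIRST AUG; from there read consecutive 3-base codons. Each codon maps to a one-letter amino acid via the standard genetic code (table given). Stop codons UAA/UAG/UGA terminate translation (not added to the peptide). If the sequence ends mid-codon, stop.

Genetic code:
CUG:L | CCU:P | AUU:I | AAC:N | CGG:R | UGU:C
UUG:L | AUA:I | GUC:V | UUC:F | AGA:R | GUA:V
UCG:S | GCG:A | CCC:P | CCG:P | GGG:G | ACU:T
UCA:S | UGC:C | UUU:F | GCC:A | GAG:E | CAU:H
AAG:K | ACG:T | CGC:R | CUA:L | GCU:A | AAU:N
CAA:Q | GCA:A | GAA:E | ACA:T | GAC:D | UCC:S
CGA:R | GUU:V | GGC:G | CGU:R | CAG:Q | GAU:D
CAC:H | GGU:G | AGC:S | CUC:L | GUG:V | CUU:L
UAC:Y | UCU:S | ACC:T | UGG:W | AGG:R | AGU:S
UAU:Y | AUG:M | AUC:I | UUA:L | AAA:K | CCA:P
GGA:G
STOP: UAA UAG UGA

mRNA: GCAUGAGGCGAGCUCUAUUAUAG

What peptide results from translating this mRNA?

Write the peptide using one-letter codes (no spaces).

start AUG at pos 2
pos 2: AUG -> M; peptide=M
pos 5: AGG -> R; peptide=MR
pos 8: CGA -> R; peptide=MRR
pos 11: GCU -> A; peptide=MRRA
pos 14: CUA -> L; peptide=MRRAL
pos 17: UUA -> L; peptide=MRRALL
pos 20: UAG -> STOP

Answer: MRRALL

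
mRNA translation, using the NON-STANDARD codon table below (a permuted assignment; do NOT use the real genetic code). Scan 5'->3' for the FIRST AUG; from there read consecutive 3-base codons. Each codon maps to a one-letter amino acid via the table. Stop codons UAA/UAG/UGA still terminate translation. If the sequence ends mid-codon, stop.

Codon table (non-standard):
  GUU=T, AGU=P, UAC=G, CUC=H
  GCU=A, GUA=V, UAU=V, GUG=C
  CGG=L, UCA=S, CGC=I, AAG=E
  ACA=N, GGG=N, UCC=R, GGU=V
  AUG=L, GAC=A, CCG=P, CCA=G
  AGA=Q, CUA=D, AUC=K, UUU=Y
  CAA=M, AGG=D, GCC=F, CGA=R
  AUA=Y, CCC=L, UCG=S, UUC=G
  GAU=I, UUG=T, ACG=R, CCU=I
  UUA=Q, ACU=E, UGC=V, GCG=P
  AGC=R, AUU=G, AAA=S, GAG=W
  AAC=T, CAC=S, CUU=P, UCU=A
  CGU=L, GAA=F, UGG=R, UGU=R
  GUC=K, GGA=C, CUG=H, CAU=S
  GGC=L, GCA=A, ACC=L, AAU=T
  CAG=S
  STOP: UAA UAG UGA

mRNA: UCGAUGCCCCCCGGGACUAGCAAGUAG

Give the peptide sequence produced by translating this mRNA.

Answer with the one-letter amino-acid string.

Answer: LLLNERE

Derivation:
start AUG at pos 3
pos 3: AUG -> L; peptide=L
pos 6: CCC -> L; peptide=LL
pos 9: CCC -> L; peptide=LLL
pos 12: GGG -> N; peptide=LLLN
pos 15: ACU -> E; peptide=LLLNE
pos 18: AGC -> R; peptide=LLLNER
pos 21: AAG -> E; peptide=LLLNERE
pos 24: UAG -> STOP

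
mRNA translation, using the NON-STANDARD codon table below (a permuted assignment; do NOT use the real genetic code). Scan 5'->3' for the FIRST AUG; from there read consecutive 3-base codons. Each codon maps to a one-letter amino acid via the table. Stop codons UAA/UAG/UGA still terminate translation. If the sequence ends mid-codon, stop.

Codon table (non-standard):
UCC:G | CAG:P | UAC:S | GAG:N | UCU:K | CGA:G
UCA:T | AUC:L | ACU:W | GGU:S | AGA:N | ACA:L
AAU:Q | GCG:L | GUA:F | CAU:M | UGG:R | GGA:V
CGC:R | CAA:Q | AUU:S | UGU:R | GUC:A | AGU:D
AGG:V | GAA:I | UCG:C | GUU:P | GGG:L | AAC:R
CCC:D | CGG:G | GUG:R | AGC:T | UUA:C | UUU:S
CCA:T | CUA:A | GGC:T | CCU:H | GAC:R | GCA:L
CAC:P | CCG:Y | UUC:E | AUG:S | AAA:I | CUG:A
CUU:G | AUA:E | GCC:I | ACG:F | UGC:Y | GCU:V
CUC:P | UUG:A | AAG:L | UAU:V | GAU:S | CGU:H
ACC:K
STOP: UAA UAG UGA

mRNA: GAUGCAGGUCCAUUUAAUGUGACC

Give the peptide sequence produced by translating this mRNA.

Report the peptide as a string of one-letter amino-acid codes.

start AUG at pos 1
pos 1: AUG -> S; peptide=S
pos 4: CAG -> P; peptide=SP
pos 7: GUC -> A; peptide=SPA
pos 10: CAU -> M; peptide=SPAM
pos 13: UUA -> C; peptide=SPAMC
pos 16: AUG -> S; peptide=SPAMCS
pos 19: UGA -> STOP

Answer: SPAMCS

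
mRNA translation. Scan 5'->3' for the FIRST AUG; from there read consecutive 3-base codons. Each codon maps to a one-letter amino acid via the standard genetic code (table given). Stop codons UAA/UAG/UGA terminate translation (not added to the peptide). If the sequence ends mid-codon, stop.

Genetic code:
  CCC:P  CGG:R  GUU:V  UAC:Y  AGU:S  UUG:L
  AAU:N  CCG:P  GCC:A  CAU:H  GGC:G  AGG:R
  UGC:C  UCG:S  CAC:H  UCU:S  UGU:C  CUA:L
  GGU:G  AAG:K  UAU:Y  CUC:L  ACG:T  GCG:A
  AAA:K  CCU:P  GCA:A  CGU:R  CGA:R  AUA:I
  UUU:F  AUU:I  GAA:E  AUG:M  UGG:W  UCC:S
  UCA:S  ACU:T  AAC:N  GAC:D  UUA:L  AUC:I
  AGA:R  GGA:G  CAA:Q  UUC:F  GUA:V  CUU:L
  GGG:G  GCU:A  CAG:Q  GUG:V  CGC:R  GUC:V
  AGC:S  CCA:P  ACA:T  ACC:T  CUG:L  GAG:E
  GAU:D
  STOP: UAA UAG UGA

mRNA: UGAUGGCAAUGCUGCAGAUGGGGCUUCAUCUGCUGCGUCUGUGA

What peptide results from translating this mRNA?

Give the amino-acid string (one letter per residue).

start AUG at pos 2
pos 2: AUG -> M; peptide=M
pos 5: GCA -> A; peptide=MA
pos 8: AUG -> M; peptide=MAM
pos 11: CUG -> L; peptide=MAML
pos 14: CAG -> Q; peptide=MAMLQ
pos 17: AUG -> M; peptide=MAMLQM
pos 20: GGG -> G; peptide=MAMLQMG
pos 23: CUU -> L; peptide=MAMLQMGL
pos 26: CAU -> H; peptide=MAMLQMGLH
pos 29: CUG -> L; peptide=MAMLQMGLHL
pos 32: CUG -> L; peptide=MAMLQMGLHLL
pos 35: CGU -> R; peptide=MAMLQMGLHLLR
pos 38: CUG -> L; peptide=MAMLQMGLHLLRL
pos 41: UGA -> STOP

Answer: MAMLQMGLHLLRL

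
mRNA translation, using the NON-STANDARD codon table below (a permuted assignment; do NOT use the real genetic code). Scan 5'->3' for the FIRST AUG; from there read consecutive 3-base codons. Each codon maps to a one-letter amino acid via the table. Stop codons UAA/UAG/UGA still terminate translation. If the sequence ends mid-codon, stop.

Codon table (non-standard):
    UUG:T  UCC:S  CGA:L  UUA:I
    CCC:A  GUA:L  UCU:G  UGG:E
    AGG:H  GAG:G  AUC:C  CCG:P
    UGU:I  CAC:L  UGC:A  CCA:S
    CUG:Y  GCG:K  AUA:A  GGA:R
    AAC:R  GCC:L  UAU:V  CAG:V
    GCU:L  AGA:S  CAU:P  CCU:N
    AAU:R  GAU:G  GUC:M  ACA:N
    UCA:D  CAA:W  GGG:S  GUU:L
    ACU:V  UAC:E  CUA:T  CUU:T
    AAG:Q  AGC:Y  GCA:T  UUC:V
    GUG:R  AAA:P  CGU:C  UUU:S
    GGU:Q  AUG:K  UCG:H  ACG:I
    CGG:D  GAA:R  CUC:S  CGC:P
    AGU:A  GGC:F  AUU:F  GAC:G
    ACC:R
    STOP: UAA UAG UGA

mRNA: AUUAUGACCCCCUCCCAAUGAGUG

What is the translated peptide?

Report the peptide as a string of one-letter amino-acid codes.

Answer: KRASW

Derivation:
start AUG at pos 3
pos 3: AUG -> K; peptide=K
pos 6: ACC -> R; peptide=KR
pos 9: CCC -> A; peptide=KRA
pos 12: UCC -> S; peptide=KRAS
pos 15: CAA -> W; peptide=KRASW
pos 18: UGA -> STOP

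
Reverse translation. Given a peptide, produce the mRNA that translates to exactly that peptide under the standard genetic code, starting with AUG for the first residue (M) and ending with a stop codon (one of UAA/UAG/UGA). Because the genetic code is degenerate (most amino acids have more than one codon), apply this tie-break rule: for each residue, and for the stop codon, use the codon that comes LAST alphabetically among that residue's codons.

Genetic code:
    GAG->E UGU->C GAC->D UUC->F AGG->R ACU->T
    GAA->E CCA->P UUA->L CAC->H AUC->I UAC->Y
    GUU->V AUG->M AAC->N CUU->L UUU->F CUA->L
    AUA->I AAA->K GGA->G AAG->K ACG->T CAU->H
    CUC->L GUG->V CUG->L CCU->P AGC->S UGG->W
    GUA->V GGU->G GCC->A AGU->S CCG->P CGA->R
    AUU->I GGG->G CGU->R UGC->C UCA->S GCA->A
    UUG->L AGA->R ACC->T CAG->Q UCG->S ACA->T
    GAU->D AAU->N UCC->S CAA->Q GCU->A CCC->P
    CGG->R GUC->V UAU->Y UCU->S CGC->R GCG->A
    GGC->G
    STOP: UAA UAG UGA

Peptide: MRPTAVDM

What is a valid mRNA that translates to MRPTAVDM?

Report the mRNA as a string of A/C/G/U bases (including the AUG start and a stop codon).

Answer: mRNA: AUGCGUCCUACUGCUGUUGAUAUGUGA

Derivation:
residue 1: M -> AUG (start codon)
residue 2: R codons sorted = AGA,AGG,CGA,CGC,CGG,CGU -> pick last = CGU
residue 3: P codons sorted = CCA,CCC,CCG,CCU -> pick last = CCU
residue 4: T codons sorted = ACA,ACC,ACG,ACU -> pick last = ACU
residue 5: A codons sorted = GCA,GCC,GCG,GCU -> pick last = GCU
residue 6: V codons sorted = GUA,GUC,GUG,GUU -> pick last = GUU
residue 7: D codons sorted = GAC,GAU -> pick last = GAU
residue 8: M -> AUG (only codon)
terminator: stop codons sorted = UAA,UAG,UGA -> pick last = UGA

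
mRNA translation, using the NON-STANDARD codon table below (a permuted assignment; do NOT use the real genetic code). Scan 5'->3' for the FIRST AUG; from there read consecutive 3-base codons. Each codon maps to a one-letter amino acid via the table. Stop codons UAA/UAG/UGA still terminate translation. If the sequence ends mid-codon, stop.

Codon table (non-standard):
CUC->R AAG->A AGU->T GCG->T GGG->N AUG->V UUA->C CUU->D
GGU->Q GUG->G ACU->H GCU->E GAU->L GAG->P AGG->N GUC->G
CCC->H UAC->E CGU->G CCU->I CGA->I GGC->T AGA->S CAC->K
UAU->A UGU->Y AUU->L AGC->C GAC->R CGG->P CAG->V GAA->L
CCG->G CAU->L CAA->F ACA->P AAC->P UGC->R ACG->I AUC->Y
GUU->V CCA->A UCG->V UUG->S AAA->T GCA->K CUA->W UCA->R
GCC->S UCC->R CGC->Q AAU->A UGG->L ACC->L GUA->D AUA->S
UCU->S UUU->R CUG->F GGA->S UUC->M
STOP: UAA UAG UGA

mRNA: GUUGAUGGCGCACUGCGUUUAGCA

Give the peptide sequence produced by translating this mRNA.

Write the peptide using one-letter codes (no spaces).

start AUG at pos 4
pos 4: AUG -> V; peptide=V
pos 7: GCG -> T; peptide=VT
pos 10: CAC -> K; peptide=VTK
pos 13: UGC -> R; peptide=VTKR
pos 16: GUU -> V; peptide=VTKRV
pos 19: UAG -> STOP

Answer: VTKRV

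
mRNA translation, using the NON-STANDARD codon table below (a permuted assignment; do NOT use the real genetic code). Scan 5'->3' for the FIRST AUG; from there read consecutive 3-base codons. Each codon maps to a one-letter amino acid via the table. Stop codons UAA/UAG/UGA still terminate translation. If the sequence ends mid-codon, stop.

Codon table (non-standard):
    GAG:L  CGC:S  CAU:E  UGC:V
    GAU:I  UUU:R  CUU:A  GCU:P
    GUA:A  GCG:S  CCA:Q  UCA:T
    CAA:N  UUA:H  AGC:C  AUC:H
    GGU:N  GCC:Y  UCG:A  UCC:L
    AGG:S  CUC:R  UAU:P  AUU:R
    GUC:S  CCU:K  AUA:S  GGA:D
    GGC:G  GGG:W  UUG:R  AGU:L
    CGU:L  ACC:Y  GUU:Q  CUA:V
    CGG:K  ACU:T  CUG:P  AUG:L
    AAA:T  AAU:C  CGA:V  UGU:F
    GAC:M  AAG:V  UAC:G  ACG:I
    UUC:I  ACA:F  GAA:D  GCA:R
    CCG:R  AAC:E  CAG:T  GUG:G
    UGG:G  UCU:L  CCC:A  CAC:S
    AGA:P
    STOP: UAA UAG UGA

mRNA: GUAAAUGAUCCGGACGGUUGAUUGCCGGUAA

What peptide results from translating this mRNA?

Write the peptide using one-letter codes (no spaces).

Answer: LHKIQIVK

Derivation:
start AUG at pos 4
pos 4: AUG -> L; peptide=L
pos 7: AUC -> H; peptide=LH
pos 10: CGG -> K; peptide=LHK
pos 13: ACG -> I; peptide=LHKI
pos 16: GUU -> Q; peptide=LHKIQ
pos 19: GAU -> I; peptide=LHKIQI
pos 22: UGC -> V; peptide=LHKIQIV
pos 25: CGG -> K; peptide=LHKIQIVK
pos 28: UAA -> STOP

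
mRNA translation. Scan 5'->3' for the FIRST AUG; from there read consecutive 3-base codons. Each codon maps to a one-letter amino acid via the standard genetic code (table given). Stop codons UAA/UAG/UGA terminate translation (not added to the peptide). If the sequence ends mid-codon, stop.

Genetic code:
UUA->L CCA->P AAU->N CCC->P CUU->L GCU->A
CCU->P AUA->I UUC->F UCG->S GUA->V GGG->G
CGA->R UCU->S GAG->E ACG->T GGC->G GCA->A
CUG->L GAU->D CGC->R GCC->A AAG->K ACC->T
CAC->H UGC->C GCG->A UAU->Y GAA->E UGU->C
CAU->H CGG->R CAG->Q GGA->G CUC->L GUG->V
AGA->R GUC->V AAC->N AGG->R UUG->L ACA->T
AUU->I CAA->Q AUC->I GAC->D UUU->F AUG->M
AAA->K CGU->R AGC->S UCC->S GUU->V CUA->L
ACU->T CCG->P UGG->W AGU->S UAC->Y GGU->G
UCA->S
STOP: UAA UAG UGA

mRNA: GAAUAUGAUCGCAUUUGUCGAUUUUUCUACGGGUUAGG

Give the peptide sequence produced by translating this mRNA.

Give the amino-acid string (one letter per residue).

start AUG at pos 4
pos 4: AUG -> M; peptide=M
pos 7: AUC -> I; peptide=MI
pos 10: GCA -> A; peptide=MIA
pos 13: UUU -> F; peptide=MIAF
pos 16: GUC -> V; peptide=MIAFV
pos 19: GAU -> D; peptide=MIAFVD
pos 22: UUU -> F; peptide=MIAFVDF
pos 25: UCU -> S; peptide=MIAFVDFS
pos 28: ACG -> T; peptide=MIAFVDFST
pos 31: GGU -> G; peptide=MIAFVDFSTG
pos 34: UAG -> STOP

Answer: MIAFVDFSTG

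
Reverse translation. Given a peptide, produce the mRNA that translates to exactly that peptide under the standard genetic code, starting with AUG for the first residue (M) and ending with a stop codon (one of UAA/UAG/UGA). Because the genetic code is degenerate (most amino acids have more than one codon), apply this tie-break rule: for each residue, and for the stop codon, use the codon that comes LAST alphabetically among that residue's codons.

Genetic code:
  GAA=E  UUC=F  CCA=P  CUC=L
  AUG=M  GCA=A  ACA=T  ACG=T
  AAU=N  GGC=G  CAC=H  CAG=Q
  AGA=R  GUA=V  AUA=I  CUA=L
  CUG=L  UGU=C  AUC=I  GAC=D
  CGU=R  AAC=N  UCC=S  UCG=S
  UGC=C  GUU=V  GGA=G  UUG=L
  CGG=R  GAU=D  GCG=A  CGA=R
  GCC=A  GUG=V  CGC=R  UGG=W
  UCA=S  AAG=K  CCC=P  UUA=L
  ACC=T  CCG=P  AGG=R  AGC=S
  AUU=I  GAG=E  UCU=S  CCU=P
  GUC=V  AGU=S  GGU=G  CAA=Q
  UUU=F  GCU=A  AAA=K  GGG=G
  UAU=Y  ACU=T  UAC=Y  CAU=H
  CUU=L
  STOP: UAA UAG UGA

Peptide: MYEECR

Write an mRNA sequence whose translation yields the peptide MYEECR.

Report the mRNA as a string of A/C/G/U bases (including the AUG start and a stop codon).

residue 1: M -> AUG (start codon)
residue 2: Y codons sorted = UAC,UAU -> pick last = UAU
residue 3: E codons sorted = GAA,GAG -> pick last = GAG
residue 4: E codons sorted = GAA,GAG -> pick last = GAG
residue 5: C codons sorted = UGC,UGU -> pick last = UGU
residue 6: R codons sorted = AGA,AGG,CGA,CGC,CGG,CGU -> pick last = CGU
terminator: stop codons sorted = UAA,UAG,UGA -> pick last = UGA

Answer: mRNA: AUGUAUGAGGAGUGUCGUUGA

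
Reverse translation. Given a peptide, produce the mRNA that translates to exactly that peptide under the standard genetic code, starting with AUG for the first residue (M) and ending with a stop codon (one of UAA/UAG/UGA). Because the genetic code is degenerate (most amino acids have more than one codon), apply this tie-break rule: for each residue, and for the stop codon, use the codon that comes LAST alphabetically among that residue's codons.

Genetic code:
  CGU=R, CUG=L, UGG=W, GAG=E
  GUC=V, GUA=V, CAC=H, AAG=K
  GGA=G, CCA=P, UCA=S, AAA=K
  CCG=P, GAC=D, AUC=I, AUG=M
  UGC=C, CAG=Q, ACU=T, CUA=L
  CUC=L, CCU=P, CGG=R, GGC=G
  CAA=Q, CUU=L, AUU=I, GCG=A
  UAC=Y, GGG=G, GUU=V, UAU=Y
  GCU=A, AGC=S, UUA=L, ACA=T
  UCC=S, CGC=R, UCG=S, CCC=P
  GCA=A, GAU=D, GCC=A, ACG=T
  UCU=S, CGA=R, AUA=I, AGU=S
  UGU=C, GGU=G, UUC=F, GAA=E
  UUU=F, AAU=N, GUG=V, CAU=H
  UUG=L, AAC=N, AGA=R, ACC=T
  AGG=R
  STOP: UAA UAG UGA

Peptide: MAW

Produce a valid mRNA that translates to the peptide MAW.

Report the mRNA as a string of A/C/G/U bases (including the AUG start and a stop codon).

residue 1: M -> AUG (start codon)
residue 2: A codons sorted = GCA,GCC,GCG,GCU -> pick last = GCU
residue 3: W -> UGG (only codon)
terminator: stop codons sorted = UAA,UAG,UGA -> pick last = UGA

Answer: mRNA: AUGGCUUGGUGA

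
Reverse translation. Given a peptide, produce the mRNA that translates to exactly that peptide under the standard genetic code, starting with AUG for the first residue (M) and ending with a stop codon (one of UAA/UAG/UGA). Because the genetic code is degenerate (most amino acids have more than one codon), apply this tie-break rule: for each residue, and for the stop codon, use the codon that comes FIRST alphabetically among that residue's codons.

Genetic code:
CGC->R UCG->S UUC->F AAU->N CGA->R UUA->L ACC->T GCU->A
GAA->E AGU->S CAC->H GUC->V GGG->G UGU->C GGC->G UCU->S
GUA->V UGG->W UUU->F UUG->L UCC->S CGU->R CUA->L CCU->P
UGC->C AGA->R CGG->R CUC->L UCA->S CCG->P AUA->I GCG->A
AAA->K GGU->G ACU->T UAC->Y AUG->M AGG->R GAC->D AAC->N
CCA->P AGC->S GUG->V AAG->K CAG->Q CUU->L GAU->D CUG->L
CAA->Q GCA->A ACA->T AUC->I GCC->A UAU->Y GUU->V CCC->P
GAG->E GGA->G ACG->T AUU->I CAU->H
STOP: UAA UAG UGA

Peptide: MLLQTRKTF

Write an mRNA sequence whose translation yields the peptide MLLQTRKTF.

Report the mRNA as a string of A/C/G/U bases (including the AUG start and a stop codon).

Answer: mRNA: AUGCUACUACAAACAAGAAAAACAUUCUAA

Derivation:
residue 1: M -> AUG (start codon)
residue 2: L codons sorted = CUA,CUC,CUG,CUU,UUA,UUG -> pick first = CUA
residue 3: L codons sorted = CUA,CUC,CUG,CUU,UUA,UUG -> pick first = CUA
residue 4: Q codons sorted = CAA,CAG -> pick first = CAA
residue 5: T codons sorted = ACA,ACC,ACG,ACU -> pick first = ACA
residue 6: R codons sorted = AGA,AGG,CGA,CGC,CGG,CGU -> pick first = AGA
residue 7: K codons sorted = AAA,AAG -> pick first = AAA
residue 8: T codons sorted = ACA,ACC,ACG,ACU -> pick first = ACA
residue 9: F codons sorted = UUC,UUU -> pick first = UUC
terminator: stop codons sorted = UAA,UAG,UGA -> pick first = UAA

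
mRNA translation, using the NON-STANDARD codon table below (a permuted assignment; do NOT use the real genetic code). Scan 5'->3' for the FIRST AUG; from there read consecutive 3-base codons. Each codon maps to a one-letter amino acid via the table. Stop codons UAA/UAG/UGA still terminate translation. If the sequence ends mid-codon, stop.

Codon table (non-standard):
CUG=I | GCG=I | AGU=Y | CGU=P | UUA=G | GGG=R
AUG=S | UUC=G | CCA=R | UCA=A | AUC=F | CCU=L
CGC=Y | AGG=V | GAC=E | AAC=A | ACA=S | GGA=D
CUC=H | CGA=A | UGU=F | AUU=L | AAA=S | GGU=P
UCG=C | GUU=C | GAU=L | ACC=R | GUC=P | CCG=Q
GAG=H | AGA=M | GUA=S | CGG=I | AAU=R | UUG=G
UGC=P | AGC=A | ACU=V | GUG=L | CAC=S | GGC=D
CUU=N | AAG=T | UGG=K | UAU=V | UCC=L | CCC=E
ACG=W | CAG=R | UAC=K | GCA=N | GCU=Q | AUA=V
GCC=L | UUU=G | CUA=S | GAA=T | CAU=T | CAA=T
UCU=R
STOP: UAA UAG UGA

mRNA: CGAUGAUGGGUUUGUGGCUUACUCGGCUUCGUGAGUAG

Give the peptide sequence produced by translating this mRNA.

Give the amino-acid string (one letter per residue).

Answer: SSPGKNVINPH

Derivation:
start AUG at pos 2
pos 2: AUG -> S; peptide=S
pos 5: AUG -> S; peptide=SS
pos 8: GGU -> P; peptide=SSP
pos 11: UUG -> G; peptide=SSPG
pos 14: UGG -> K; peptide=SSPGK
pos 17: CUU -> N; peptide=SSPGKN
pos 20: ACU -> V; peptide=SSPGKNV
pos 23: CGG -> I; peptide=SSPGKNVI
pos 26: CUU -> N; peptide=SSPGKNVIN
pos 29: CGU -> P; peptide=SSPGKNVINP
pos 32: GAG -> H; peptide=SSPGKNVINPH
pos 35: UAG -> STOP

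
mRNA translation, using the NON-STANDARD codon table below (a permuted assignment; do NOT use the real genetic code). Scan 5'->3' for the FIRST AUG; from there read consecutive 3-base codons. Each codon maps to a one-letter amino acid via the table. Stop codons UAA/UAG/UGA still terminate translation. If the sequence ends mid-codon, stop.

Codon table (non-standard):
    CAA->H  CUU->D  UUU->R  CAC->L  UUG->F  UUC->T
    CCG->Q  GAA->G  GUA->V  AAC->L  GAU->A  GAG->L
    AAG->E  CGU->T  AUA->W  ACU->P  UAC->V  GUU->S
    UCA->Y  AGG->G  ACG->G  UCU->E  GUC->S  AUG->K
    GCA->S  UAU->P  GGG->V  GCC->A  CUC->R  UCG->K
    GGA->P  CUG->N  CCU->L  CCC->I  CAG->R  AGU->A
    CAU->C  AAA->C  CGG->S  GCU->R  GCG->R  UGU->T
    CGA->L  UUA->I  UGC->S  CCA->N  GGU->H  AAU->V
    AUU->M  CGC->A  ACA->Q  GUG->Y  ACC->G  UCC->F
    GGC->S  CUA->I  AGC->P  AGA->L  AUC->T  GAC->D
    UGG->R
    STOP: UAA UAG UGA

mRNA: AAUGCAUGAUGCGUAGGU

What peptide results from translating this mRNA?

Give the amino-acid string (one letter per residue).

start AUG at pos 1
pos 1: AUG -> K; peptide=K
pos 4: CAU -> C; peptide=KC
pos 7: GAU -> A; peptide=KCA
pos 10: GCG -> R; peptide=KCAR
pos 13: UAG -> STOP

Answer: KCAR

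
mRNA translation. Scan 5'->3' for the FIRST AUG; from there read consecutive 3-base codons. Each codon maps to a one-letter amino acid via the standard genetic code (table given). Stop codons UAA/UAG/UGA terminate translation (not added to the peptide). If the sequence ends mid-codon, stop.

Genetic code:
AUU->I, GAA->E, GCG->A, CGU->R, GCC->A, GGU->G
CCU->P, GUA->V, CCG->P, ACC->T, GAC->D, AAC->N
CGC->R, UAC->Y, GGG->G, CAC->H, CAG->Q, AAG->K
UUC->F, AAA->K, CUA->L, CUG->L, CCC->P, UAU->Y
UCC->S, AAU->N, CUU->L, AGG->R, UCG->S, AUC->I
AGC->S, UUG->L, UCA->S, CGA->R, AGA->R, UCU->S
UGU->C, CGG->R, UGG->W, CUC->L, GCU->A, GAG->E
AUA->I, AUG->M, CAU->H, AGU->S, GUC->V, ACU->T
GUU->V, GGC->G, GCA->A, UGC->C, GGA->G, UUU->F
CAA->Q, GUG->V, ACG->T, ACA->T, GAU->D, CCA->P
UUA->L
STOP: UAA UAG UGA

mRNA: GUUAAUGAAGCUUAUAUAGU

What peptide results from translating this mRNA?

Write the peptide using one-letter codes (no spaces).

Answer: MKLI

Derivation:
start AUG at pos 4
pos 4: AUG -> M; peptide=M
pos 7: AAG -> K; peptide=MK
pos 10: CUU -> L; peptide=MKL
pos 13: AUA -> I; peptide=MKLI
pos 16: UAG -> STOP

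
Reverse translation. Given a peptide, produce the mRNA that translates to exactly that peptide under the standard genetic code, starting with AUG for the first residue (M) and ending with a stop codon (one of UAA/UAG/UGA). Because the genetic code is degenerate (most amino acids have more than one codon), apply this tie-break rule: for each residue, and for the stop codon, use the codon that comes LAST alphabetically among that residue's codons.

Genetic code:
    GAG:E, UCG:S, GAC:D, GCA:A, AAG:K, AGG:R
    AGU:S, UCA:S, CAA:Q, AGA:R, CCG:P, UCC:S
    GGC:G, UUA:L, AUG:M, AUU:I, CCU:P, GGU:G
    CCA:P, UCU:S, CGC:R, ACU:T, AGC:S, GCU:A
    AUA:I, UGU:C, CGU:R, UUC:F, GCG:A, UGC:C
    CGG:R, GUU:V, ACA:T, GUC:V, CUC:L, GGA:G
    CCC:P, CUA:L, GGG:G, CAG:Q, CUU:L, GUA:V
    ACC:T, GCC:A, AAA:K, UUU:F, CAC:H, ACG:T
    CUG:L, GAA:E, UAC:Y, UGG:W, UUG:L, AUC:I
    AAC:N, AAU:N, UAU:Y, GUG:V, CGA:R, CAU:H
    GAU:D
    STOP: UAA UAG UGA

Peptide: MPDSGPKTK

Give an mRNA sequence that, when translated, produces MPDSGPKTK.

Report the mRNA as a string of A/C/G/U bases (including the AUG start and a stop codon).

residue 1: M -> AUG (start codon)
residue 2: P codons sorted = CCA,CCC,CCG,CCU -> pick last = CCU
residue 3: D codons sorted = GAC,GAU -> pick last = GAU
residue 4: S codons sorted = AGC,AGU,UCA,UCC,UCG,UCU -> pick last = UCU
residue 5: G codons sorted = GGA,GGC,GGG,GGU -> pick last = GGU
residue 6: P codons sorted = CCA,CCC,CCG,CCU -> pick last = CCU
residue 7: K codons sorted = AAA,AAG -> pick last = AAG
residue 8: T codons sorted = ACA,ACC,ACG,ACU -> pick last = ACU
residue 9: K codons sorted = AAA,AAG -> pick last = AAG
terminator: stop codons sorted = UAA,UAG,UGA -> pick last = UGA

Answer: mRNA: AUGCCUGAUUCUGGUCCUAAGACUAAGUGA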